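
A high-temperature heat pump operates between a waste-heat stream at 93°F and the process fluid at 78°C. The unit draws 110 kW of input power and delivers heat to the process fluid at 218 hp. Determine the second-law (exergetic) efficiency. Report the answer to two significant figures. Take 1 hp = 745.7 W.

0.19

Converting, Q̇_H = 218.0 hp = 162.6 kW, so COP_actual = Q̇_H/Ẇ = 162.6/110.0 = 1.478.
In absolute terms T_C = 307.04 K and T_H = 351.15 K, so ΔT = 44.11 K.
COP_Carnot = T_H/ΔT = 351.15/44.11 = 7.961.
η_II = COP_actual/COP_Carnot = 1.478/7.961 = 0.1856.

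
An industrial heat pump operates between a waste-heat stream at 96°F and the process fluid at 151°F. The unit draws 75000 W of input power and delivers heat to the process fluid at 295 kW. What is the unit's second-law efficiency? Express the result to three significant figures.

0.354

Converting, Q̇_H = 295.0 kW = 295000 W, so COP_actual = Q̇_H/Ẇ = 295000/75000 = 3.933.
In absolute terms T_C = 308.71 K and T_H = 339.26 K, so ΔT = 30.56 K.
COP_Carnot = T_H/ΔT = 339.26/30.56 = 11.10.
η_II = COP_actual/COP_Carnot = 3.933/11.10 = 0.3543.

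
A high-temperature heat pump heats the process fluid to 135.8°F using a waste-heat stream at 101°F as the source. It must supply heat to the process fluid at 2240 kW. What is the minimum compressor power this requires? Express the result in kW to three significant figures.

In absolute terms T_C = 311.48 K and T_H = 330.82 K, so ΔT = 19.33 K.
COP_Carnot = T_H/ΔT = 330.82/19.33 = 17.11.
Ẇ_min = Q̇/COP_Carnot = 2240/17.11 = 130.9 kW.

131 kW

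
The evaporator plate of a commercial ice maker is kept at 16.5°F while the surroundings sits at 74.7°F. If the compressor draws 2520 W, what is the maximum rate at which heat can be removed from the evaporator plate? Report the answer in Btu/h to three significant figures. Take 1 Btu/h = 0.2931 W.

In absolute terms T_C = 264.54 K and T_H = 296.87 K, so ΔT = 32.33 K.
COP_Carnot = T_C/ΔT = 264.54/32.33 = 8.182.
Q̇_max = COP_Carnot × Ẇ = 8.182 × 2520 W = 20620 W = 70340 Btu/h.

70300 Btu/h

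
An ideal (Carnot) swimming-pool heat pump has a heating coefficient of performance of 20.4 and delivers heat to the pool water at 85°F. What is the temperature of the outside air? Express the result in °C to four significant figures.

COP_HP = T_H/(T_H − T_C) gives T_H − T_C = T_H/COP.
With T_H = 302.59 K, T_C = 302.59 × (1 − 1/20.4) = 287.76 K.
Converting, 287.76 K = 14.61°C.

14.61 °C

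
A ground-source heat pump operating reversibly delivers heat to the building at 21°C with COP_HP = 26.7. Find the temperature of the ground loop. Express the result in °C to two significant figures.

COP_HP = T_H/(T_H − T_C) gives T_H − T_C = T_H/COP.
With T_H = 294.15 K, T_C = 294.15 × (1 − 1/26.7) = 283.13 K.
Converting, 283.13 K = 9.98°C.

10 °C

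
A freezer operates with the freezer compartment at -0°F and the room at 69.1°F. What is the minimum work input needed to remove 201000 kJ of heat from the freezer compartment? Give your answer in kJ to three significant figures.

30200 kJ

In absolute terms T_C = 255.37 K and T_H = 293.76 K, so ΔT = 38.39 K.
The reversible limit is COP_R = T_C/ΔT = 6.652, so W_min = Q_C/COP = Q_C·ΔT/T_C.
W_min = 201000 × 38.39/255.37 = 30220 kJ.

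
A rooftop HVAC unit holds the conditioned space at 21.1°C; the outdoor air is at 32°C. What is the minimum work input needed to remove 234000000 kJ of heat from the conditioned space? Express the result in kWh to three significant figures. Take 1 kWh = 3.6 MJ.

In absolute terms T_C = 294.25 K and T_H = 305.15 K, so ΔT = 10.90 K.
The reversible limit is COP_R = T_C/ΔT = 27.00, so W_min = Q_C/COP = Q_C·ΔT/T_C.
W_min = 234000000 × 10.90/294.25 = 8668000 kJ = 2408 kWh.

2410 kWh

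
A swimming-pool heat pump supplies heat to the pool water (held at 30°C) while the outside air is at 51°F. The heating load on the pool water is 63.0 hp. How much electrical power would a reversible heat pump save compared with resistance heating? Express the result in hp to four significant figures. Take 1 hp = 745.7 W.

In absolute terms T_C = 283.71 K and T_H = 303.15 K, so ΔT = 19.44 K.
COP_Carnot = T_H/ΔT = 303.15/19.44 = 15.59.
Resistance heating needs Ẇ_res = Q̇_H = 63.00 hp; the reversible heat pump needs only Ẇ_hp = Q̇_H/COP = 4.041 hp.
Saving = 63.00 − 4.041 = 58.96 hp.

58.96 hp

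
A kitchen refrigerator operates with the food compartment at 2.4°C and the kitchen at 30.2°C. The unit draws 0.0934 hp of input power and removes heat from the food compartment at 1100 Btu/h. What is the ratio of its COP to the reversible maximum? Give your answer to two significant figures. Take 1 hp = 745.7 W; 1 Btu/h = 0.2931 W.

Converting, Q̇_C = 1100 Btu/h = 0.4324 hp, so COP_actual = Q̇_C/Ẇ = 0.4324/0.09340 = 4.629.
In absolute terms T_C = 275.55 K and T_H = 303.35 K, so ΔT = 27.80 K.
COP_Carnot = T_C/ΔT = 275.55/27.80 = 9.912.
η_II = COP_actual/COP_Carnot = 4.629/9.912 = 0.4670.

0.47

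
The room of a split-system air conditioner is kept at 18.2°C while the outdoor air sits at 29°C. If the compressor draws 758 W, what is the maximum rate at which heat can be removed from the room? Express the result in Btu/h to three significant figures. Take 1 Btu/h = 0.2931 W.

In absolute terms T_C = 291.35 K and T_H = 302.15 K, so ΔT = 10.80 K.
COP_Carnot = T_C/ΔT = 291.35/10.80 = 26.98.
Q̇_max = COP_Carnot × Ẇ = 26.98 × 758.0 W = 20450 W = 69770 Btu/h.

69800 Btu/h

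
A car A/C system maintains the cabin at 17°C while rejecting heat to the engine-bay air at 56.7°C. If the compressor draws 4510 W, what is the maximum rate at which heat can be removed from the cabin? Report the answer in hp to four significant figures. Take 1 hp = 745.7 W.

In absolute terms T_C = 290.15 K and T_H = 329.85 K, so ΔT = 39.70 K.
COP_Carnot = T_C/ΔT = 290.15/39.70 = 7.309.
Q̇_max = COP_Carnot × Ẇ = 7.309 × 4510 W = 32960 W = 44.20 hp.

44.20 hp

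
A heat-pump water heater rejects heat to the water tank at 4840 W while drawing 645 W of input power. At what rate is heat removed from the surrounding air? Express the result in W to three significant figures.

For a cyclic device the first law requires Q̇_H = Q̇_C + Ẇ.
Q̇_C = Q̇_H − Ẇ = 4195 W.

4200 W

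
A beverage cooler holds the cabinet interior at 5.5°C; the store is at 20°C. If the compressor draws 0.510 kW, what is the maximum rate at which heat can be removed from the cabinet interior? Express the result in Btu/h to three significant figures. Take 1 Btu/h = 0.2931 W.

In absolute terms T_C = 278.65 K and T_H = 293.15 K, so ΔT = 14.50 K.
COP_Carnot = T_C/ΔT = 278.65/14.50 = 19.22.
Q̇_max = COP_Carnot × Ẇ = 19.22 × 0.5100 kW = 9.801 kW = 33440 Btu/h.

33400 Btu/h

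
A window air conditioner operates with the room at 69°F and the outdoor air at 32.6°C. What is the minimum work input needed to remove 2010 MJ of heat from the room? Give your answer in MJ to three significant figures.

82.4 MJ

In absolute terms T_C = 293.71 K and T_H = 305.75 K, so ΔT = 12.04 K.
The reversible limit is COP_R = T_C/ΔT = 24.39, so W_min = Q_C/COP = Q_C·ΔT/T_C.
W_min = 2010 × 12.04/293.71 = 82.43 MJ.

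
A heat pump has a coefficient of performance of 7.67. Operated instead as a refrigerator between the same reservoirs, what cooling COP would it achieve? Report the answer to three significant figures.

6.67

Since Q_H = Q_C + W for any cycle, COP_R = Q_C/W = Q_H/W − 1.
COP_R = 7.67 − 1 = 6.67.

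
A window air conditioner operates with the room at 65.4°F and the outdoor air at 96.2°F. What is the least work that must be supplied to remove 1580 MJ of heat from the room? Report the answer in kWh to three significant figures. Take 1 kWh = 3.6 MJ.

In absolute terms T_C = 291.71 K and T_H = 308.82 K, so ΔT = 17.11 K.
The reversible limit is COP_R = T_C/ΔT = 17.05, so W_min = Q_C/COP = Q_C·ΔT/T_C.
W_min = 1580 × 17.11/291.71 = 92.68 MJ = 25.74 kWh.

25.7 kWh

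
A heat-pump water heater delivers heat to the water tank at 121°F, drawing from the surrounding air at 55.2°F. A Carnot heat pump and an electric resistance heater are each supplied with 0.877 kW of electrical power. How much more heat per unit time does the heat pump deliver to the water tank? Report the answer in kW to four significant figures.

In absolute terms T_C = 286.04 K and T_H = 322.59 K, so ΔT = 36.56 K.
COP_Carnot = T_H/ΔT = 322.59/36.56 = 8.825.
The heat pump delivers Q̇_H = COP × Ẇ = 7.739 kW; the resistance heater delivers Ẇ = 0.8770 kW.
Extra = (COP − 1)·Ẇ = 6.862 kW.

6.862 kW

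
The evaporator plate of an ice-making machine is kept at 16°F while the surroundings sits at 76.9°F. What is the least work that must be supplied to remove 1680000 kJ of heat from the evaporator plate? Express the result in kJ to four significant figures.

215100 kJ

In absolute terms T_C = 264.26 K and T_H = 298.09 K, so ΔT = 33.83 K.
The reversible limit is COP_R = T_C/ΔT = 7.811, so W_min = Q_C/COP = Q_C·ΔT/T_C.
W_min = 1680000 × 33.83/264.26 = 215100 kJ.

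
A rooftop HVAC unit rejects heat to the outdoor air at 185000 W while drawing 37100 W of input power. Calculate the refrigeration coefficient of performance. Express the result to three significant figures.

The first law gives Q̇_H = Q̇_C + Ẇ, so the three rates are Q̇_C = 147900, Q̇_H = 185000, Ẇ = 37100 W.
COP_R = Q̇_C/Ẇ = 147900/37100 = 3.987.

3.99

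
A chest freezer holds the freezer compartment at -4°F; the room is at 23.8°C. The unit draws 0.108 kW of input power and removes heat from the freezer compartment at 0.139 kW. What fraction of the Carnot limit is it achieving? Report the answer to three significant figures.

0.223

COP_actual = Q̇_C/Ẇ = 0.1390/0.1080 = 1.287.
In absolute terms T_C = 253.15 K and T_H = 296.95 K, so ΔT = 43.80 K.
COP_Carnot = T_C/ΔT = 253.15/43.80 = 5.780.
η_II = COP_actual/COP_Carnot = 1.287/5.780 = 0.2227.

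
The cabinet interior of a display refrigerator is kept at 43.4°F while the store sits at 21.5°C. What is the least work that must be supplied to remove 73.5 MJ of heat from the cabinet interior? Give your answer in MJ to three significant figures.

In absolute terms T_C = 279.48 K and T_H = 294.65 K, so ΔT = 15.17 K.
The reversible limit is COP_R = T_C/ΔT = 18.43, so W_min = Q_C/COP = Q_C·ΔT/T_C.
W_min = 73.50 × 15.17/279.48 = 3.989 MJ.

3.99 MJ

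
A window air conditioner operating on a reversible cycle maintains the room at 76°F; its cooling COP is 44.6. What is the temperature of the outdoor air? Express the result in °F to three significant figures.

88.0 °F

COP_R = T_C/(T_H − T_C) gives T_H − T_C = T_C/COP.
With T_C = 297.59 K, T_H = 297.59 × (1 + 1/44.6) = 304.27 K.
Converting, 304.27 K = 88.01°F.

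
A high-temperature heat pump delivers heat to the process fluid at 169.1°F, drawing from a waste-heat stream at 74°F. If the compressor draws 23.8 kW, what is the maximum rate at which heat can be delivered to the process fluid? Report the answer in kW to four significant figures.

157.4 kW

In absolute terms T_C = 296.48 K and T_H = 349.32 K, so ΔT = 52.83 K.
COP_Carnot = T_H/ΔT = 349.32/52.83 = 6.612.
Q̇_max = COP_Carnot × Ẇ = 6.612 × 23.80 kW = 157.4 kW.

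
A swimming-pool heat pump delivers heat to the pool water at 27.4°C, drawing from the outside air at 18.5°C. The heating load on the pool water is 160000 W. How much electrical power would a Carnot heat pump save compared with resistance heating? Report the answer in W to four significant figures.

In absolute terms T_C = 291.65 K and T_H = 300.55 K, so ΔT = 8.900 K.
COP_Carnot = T_H/ΔT = 300.55/8.900 = 33.77.
Resistance heating needs Ẇ_res = Q̇_H = 160000 W; the reversible heat pump needs only Ẇ_hp = Q̇_H/COP = 4738 W.
Saving = 160000 − 4738 = 155300 W.

155300 W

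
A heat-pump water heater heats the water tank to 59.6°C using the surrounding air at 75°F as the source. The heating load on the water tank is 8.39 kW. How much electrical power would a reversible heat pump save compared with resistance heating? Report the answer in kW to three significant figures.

In absolute terms T_C = 297.04 K and T_H = 332.75 K, so ΔT = 35.71 K.
COP_Carnot = T_H/ΔT = 332.75/35.71 = 9.318.
Resistance heating needs Ẇ_res = Q̇_H = 8.390 kW; the reversible heat pump needs only Ẇ_hp = Q̇_H/COP = 0.9004 kW.
Saving = 8.390 − 0.9004 = 7.490 kW.

7.49 kW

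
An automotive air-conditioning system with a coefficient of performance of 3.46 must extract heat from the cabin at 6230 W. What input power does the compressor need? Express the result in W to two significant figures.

Ẇ = Q̇_C/COP = 6230/3.46 = 1801 W.

1800 W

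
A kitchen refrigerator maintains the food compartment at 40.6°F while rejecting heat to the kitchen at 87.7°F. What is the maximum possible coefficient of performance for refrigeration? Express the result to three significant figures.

In absolute terms T_C = 277.93 K and T_H = 304.09 K, so ΔT = 26.17 K.
For a reversible cycle, COP_Carnot = T_C/ΔT = 277.93/26.17 = 10.62.

10.6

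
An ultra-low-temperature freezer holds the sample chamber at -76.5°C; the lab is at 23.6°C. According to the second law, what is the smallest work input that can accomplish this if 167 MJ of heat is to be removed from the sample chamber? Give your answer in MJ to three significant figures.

In absolute terms T_C = 196.65 K and T_H = 296.75 K, so ΔT = 100.1 K.
The reversible limit is COP_R = T_C/ΔT = 1.965, so W_min = Q_C/COP = Q_C·ΔT/T_C.
W_min = 167.0 × 100.1/196.65 = 85.01 MJ.

85.0 MJ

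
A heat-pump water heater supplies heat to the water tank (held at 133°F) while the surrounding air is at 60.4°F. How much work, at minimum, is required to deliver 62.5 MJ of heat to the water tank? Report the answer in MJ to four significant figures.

7.656 MJ

In absolute terms T_C = 288.93 K and T_H = 329.26 K, so ΔT = 40.33 K.
The reversible limit is COP_HP = T_H/ΔT = 8.163, so W_min = Q_H/COP = Q_H·ΔT/T_H.
W_min = 62.50 × 40.33/329.26 = 7.656 MJ.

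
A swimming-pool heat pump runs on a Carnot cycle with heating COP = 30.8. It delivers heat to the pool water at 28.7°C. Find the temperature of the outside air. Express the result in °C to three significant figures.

COP_HP = T_H/(T_H − T_C) gives T_H − T_C = T_H/COP.
With T_H = 301.85 K, T_C = 301.85 × (1 − 1/30.8) = 292.05 K.
Converting, 292.05 K = 18.90°C.

18.9 °C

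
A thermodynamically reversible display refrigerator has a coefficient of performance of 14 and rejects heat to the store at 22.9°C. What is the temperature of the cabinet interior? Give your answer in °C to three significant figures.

3.16 °C

For a Carnot refrigerator COP_R = T_C/(T_H − T_C), so T_C = COP·T_H/(1 + COP).
With T_H = 296.05 K, T_C = 14 × 296.05/15.00 = 276.31 K.
Converting, 276.31 K = 3.16°C.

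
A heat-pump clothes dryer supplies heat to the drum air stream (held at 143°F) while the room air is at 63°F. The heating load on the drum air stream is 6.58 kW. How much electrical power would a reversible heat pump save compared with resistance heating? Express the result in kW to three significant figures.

5.71 kW

In absolute terms T_C = 290.37 K and T_H = 334.82 K, so ΔT = 44.44 K.
COP_Carnot = T_H/ΔT = 334.82/44.44 = 7.533.
Resistance heating needs Ẇ_res = Q̇_H = 6.580 kW; the reversible heat pump needs only Ẇ_hp = Q̇_H/COP = 0.8734 kW.
Saving = 6.580 − 0.8734 = 5.707 kW.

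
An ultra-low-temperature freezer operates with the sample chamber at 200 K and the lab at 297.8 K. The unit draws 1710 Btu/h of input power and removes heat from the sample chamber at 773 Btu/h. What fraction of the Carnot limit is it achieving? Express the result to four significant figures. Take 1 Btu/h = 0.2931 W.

COP_actual = Q̇_C/Ẇ = 773.0/1710 = 0.4520.
The reservoir spacing is ΔT = 297.8 − 200 = 97.80 K.
COP_Carnot = T_C/ΔT = 200.00/97.80 = 2.045.
η_II = COP_actual/COP_Carnot = 0.4520/2.045 = 0.2211.

0.2211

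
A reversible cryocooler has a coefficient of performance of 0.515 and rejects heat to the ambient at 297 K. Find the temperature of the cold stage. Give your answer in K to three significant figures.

101 K

For a Carnot refrigerator COP_R = T_C/(T_H − T_C), so T_C = COP·T_H/(1 + COP).
With T_H = 297.00 K, T_C = 0.515 × 297.00/1.515 = 100.96 K.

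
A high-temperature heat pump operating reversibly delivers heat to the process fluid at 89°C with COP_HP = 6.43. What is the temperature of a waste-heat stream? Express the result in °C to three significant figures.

COP_HP = T_H/(T_H − T_C) gives T_H − T_C = T_H/COP.
With T_H = 362.15 K, T_C = 362.15 × (1 − 1/6.43) = 305.83 K.
Converting, 305.83 K = 32.68°C.

32.7 °C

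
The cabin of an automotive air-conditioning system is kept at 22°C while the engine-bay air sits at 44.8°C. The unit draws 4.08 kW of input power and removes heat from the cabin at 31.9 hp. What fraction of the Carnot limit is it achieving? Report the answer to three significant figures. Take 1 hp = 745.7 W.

Converting, Q̇_C = 31.90 hp = 23.79 kW, so COP_actual = Q̇_C/Ẇ = 23.79/4.080 = 5.830.
In absolute terms T_C = 295.15 K and T_H = 317.95 K, so ΔT = 22.80 K.
COP_Carnot = T_C/ΔT = 295.15/22.80 = 12.95.
η_II = COP_actual/COP_Carnot = 5.830/12.95 = 0.4504.

0.450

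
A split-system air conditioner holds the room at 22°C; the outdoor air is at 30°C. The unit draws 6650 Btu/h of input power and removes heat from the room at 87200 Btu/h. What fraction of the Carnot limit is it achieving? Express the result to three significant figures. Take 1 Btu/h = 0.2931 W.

0.355

COP_actual = Q̇_C/Ẇ = 87200/6650 = 13.11.
In absolute terms T_C = 295.15 K and T_H = 303.15 K, so ΔT = 8.000 K.
COP_Carnot = T_C/ΔT = 295.15/8.000 = 36.89.
η_II = COP_actual/COP_Carnot = 13.11/36.89 = 0.3554.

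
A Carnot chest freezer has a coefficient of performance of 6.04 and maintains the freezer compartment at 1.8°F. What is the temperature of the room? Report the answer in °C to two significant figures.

COP_R = T_C/(T_H − T_C) gives T_H − T_C = T_C/COP.
With T_C = 256.37 K, T_H = 256.37 × (1 + 1/6.04) = 298.82 K.
Converting, 298.82 K = 25.67°C.

26 °C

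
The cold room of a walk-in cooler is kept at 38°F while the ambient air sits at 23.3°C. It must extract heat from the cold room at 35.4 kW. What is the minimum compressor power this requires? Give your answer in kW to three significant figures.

2.56 kW

In absolute terms T_C = 276.48 K and T_H = 296.45 K, so ΔT = 19.97 K.
COP_Carnot = T_C/ΔT = 276.48/19.97 = 13.85.
Ẇ_min = Q̇/COP_Carnot = 35.40/13.85 = 2.556 kW.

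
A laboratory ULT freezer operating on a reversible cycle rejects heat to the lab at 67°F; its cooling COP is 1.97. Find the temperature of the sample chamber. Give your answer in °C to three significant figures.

For a Carnot refrigerator COP_R = T_C/(T_H − T_C), so T_C = COP·T_H/(1 + COP).
With T_H = 292.59 K, T_C = 1.97 × 292.59/2.970 = 194.08 K.
Converting, 194.08 K = -79.07°C.

-79.1 °C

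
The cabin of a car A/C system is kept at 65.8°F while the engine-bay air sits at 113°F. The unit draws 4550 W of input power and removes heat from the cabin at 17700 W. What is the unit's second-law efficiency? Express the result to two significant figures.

0.35

COP_actual = Q̇_C/Ẇ = 17700/4550 = 3.890.
In absolute terms T_C = 291.93 K and T_H = 318.15 K, so ΔT = 26.22 K.
COP_Carnot = T_C/ΔT = 291.93/26.22 = 11.13.
η_II = COP_actual/COP_Carnot = 3.890/11.13 = 0.3494.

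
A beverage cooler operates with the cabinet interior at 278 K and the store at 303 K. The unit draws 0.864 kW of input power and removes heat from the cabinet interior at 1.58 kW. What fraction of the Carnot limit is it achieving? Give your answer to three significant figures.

COP_actual = Q̇_C/Ẇ = 1.580/0.8640 = 1.829.
The reservoir spacing is ΔT = 303 − 278 = 25.00 K.
COP_Carnot = T_C/ΔT = 278.00/25.00 = 11.12.
η_II = COP_actual/COP_Carnot = 1.829/11.12 = 0.1645.

0.164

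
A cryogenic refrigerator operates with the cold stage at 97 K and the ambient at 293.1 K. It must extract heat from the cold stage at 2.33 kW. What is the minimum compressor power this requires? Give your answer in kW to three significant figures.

The reservoir spacing is ΔT = 293.1 − 97 = 196.1 K.
COP_Carnot = T_C/ΔT = 97.00/196.1 = 0.4946.
Ẇ_min = Q̇/COP_Carnot = 2.330/0.4946 = 4.710 kW.

4.71 kW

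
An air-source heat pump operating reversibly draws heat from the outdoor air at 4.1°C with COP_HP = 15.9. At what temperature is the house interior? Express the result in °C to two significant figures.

23 °C

COP_HP = T_H/(T_H − T_C) rearranges to T_H = COP·T_C/(COP − 1).
With T_C = 277.25 K, T_H = 15.9 × 277.25/14.90 = 295.86 K.
Converting, 295.86 K = 22.71°C.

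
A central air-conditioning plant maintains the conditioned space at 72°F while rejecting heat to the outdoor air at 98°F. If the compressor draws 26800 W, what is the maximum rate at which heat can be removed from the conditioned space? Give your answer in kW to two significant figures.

550 kW

In absolute terms T_C = 295.37 K and T_H = 309.82 K, so ΔT = 14.44 K.
COP_Carnot = T_C/ΔT = 295.37/14.44 = 20.45.
Q̇_max = COP_Carnot × Ẇ = 20.45 × 26800 W = 548000 W = 548.0 kW.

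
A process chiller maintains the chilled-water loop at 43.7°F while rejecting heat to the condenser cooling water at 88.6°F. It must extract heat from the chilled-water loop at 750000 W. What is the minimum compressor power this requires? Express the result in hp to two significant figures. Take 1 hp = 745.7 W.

90 hp

In absolute terms T_C = 279.65 K and T_H = 304.59 K, so ΔT = 24.94 K.
COP_Carnot = T_C/ΔT = 279.65/24.94 = 11.21.
Ẇ_min = Q̇/COP_Carnot = 750000/11.21 = 66900 W = 89.71 hp.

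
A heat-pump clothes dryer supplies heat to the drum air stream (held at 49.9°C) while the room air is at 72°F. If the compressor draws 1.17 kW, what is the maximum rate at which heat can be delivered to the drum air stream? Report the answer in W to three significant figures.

In absolute terms T_C = 295.37 K and T_H = 323.05 K, so ΔT = 27.68 K.
COP_Carnot = T_H/ΔT = 323.05/27.68 = 11.67.
Q̇_max = COP_Carnot × Ẇ = 11.67 × 1.170 kW = 13.66 kW = 13660 W.

13700 W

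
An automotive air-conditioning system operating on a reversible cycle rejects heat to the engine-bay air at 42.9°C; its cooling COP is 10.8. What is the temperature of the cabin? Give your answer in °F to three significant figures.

61.0 °F

For a Carnot refrigerator COP_R = T_C/(T_H − T_C), so T_C = COP·T_H/(1 + COP).
With T_H = 316.05 K, T_C = 10.8 × 316.05/11.80 = 289.27 K.
Converting, 289.27 K = 61.01°F.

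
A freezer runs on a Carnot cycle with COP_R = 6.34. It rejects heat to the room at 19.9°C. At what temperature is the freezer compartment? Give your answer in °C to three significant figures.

For a Carnot refrigerator COP_R = T_C/(T_H − T_C), so T_C = COP·T_H/(1 + COP).
With T_H = 293.05 K, T_C = 6.34 × 293.05/7.340 = 253.12 K.
Converting, 253.12 K = -20.03°C.

-20.0 °C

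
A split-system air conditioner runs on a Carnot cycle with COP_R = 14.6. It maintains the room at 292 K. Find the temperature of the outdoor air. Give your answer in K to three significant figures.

COP_R = T_C/(T_H − T_C) gives T_H − T_C = T_C/COP.
With T_C = 292.00 K, T_H = 292.00 × (1 + 1/14.6) = 312.00 K.

312 K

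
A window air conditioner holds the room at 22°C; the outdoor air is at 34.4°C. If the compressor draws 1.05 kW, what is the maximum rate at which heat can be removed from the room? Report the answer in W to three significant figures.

25000 W

In absolute terms T_C = 295.15 K and T_H = 307.55 K, so ΔT = 12.40 K.
COP_Carnot = T_C/ΔT = 295.15/12.40 = 23.80.
Q̇_max = COP_Carnot × Ẇ = 23.80 × 1.050 kW = 24.99 kW = 24990 W.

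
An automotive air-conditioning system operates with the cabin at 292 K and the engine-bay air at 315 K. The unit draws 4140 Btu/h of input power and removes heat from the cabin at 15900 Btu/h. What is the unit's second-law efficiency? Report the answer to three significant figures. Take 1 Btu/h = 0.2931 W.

0.303

COP_actual = Q̇_C/Ẇ = 15900/4140 = 3.841.
The reservoir spacing is ΔT = 315 − 292 = 23.00 K.
COP_Carnot = T_C/ΔT = 292.00/23.00 = 12.70.
η_II = COP_actual/COP_Carnot = 3.841/12.70 = 0.3025.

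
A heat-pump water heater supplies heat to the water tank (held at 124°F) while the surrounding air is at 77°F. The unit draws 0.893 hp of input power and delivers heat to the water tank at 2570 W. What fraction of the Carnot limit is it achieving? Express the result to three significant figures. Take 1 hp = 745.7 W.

Converting, Q̇_H = 2570 W = 3.446 hp, so COP_actual = Q̇_H/Ẇ = 3.446/0.8930 = 3.859.
In absolute terms T_C = 298.15 K and T_H = 324.26 K, so ΔT = 26.11 K.
COP_Carnot = T_H/ΔT = 324.26/26.11 = 12.42.
η_II = COP_actual/COP_Carnot = 3.859/12.42 = 0.3108.

0.311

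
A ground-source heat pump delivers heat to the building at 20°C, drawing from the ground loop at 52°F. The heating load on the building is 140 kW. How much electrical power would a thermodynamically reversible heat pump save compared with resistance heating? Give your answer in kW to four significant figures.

In absolute terms T_C = 284.26 K and T_H = 293.15 K, so ΔT = 8.889 K.
COP_Carnot = T_H/ΔT = 293.15/8.889 = 32.98.
Resistance heating needs Ẇ_res = Q̇_H = 140.0 kW; the reversible heat pump needs only Ẇ_hp = Q̇_H/COP = 4.245 kW.
Saving = 140.0 − 4.245 = 135.8 kW.

135.8 kW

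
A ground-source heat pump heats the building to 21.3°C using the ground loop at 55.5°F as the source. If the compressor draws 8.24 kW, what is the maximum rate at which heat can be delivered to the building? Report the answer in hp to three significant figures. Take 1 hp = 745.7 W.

In absolute terms T_C = 286.21 K and T_H = 294.45 K, so ΔT = 8.244 K.
COP_Carnot = T_H/ΔT = 294.45/8.244 = 35.71.
Q̇_max = COP_Carnot × Ẇ = 35.71 × 8.240 kW = 294.3 kW = 394.7 hp.

395 hp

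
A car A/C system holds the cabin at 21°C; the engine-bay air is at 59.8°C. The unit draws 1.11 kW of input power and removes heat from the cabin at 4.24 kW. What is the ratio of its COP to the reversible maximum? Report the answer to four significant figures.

0.5039

COP_actual = Q̇_C/Ẇ = 4.240/1.110 = 3.820.
In absolute terms T_C = 294.15 K and T_H = 332.95 K, so ΔT = 38.80 K.
COP_Carnot = T_C/ΔT = 294.15/38.80 = 7.581.
η_II = COP_actual/COP_Carnot = 3.820/7.581 = 0.5039.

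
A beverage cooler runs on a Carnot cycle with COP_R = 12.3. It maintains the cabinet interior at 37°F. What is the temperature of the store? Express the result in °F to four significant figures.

COP_R = T_C/(T_H − T_C) gives T_H − T_C = T_C/COP.
With T_C = 275.93 K, T_H = 275.93 × (1 + 1/12.3) = 298.36 K.
Converting, 298.36 K = 77.38°F.

77.38 °F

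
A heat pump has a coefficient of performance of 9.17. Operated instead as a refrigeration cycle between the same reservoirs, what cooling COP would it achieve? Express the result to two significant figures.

8.2

Since Q_H = Q_C + W for any cycle, COP_R = Q_C/W = Q_H/W − 1.
COP_R = 9.17 − 1 = 8.17.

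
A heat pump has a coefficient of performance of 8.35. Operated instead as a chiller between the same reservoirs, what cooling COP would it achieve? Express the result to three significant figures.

7.35

Since Q_H = Q_C + W for any cycle, COP_R = Q_C/W = Q_H/W − 1.
COP_R = 8.35 − 1 = 7.35.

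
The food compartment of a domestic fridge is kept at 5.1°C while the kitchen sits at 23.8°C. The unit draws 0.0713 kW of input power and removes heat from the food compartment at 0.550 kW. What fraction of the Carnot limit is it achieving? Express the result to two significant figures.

COP_actual = Q̇_C/Ẇ = 0.5500/0.07130 = 7.714.
In absolute terms T_C = 278.25 K and T_H = 296.95 K, so ΔT = 18.70 K.
COP_Carnot = T_C/ΔT = 278.25/18.70 = 14.88.
η_II = COP_actual/COP_Carnot = 7.714/14.88 = 0.5184.

0.52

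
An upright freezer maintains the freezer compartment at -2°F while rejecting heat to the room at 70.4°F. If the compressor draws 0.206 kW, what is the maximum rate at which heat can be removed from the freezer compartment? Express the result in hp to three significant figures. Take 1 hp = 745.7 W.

In absolute terms T_C = 254.26 K and T_H = 294.48 K, so ΔT = 40.22 K.
COP_Carnot = T_C/ΔT = 254.26/40.22 = 6.321.
Q̇_max = COP_Carnot × Ẇ = 6.321 × 0.2060 kW = 1.302 kW = 1.746 hp.

1.75 hp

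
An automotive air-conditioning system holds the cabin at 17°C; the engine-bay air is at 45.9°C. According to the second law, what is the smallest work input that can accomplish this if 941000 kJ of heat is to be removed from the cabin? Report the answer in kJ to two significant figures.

94000 kJ

In absolute terms T_C = 290.15 K and T_H = 319.05 K, so ΔT = 28.90 K.
The reversible limit is COP_R = T_C/ΔT = 10.04, so W_min = Q_C/COP = Q_C·ΔT/T_C.
W_min = 941000 × 28.90/290.15 = 93730 kJ.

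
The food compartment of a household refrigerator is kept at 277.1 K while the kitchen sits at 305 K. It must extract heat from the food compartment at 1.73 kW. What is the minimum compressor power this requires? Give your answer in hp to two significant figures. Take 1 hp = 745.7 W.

The reservoir spacing is ΔT = 305 − 277.1 = 27.90 K.
COP_Carnot = T_C/ΔT = 277.10/27.90 = 9.932.
Ẇ_min = Q̇/COP_Carnot = 1.730/9.932 = 0.1742 kW = 0.2336 hp.

0.23 hp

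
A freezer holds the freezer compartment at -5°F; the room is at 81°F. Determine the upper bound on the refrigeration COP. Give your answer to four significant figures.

In absolute terms T_C = 252.59 K and T_H = 300.37 K, so ΔT = 47.78 K.
For a reversible cycle, COP_Carnot = T_C/ΔT = 252.59/47.78 = 5.287.

5.287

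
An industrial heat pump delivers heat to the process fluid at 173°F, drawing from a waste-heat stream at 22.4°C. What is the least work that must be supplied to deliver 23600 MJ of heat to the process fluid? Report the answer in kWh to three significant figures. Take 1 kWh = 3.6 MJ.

In absolute terms T_C = 295.55 K and T_H = 351.48 K, so ΔT = 55.93 K.
The reversible limit is COP_HP = T_H/ΔT = 6.284, so W_min = Q_H/COP = Q_H·ΔT/T_H.
W_min = 23600 × 55.93/351.48 = 3756 MJ = 1043 kWh.

1040 kWh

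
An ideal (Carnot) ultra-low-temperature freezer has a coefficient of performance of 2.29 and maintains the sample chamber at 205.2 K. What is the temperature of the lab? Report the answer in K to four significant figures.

COP_R = T_C/(T_H − T_C) gives T_H − T_C = T_C/COP.
With T_C = 205.20 K, T_H = 205.20 × (1 + 1/2.29) = 294.81 K.

294.8 K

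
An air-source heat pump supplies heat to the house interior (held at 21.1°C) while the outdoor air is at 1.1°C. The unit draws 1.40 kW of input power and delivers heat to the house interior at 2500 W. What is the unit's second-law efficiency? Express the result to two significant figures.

0.12

Converting, Q̇_H = 2500 W = 2.500 kW, so COP_actual = Q̇_H/Ẇ = 2.500/1.400 = 1.786.
In absolute terms T_C = 274.25 K and T_H = 294.25 K, so ΔT = 20.00 K.
COP_Carnot = T_H/ΔT = 294.25/20.00 = 14.71.
η_II = COP_actual/COP_Carnot = 1.786/14.71 = 0.1214.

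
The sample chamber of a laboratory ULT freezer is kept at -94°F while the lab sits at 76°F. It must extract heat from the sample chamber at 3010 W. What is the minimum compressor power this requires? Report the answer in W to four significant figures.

1399 W

In absolute terms T_C = 203.15 K and T_H = 297.59 K, so ΔT = 94.44 K.
COP_Carnot = T_C/ΔT = 203.15/94.44 = 2.151.
Ẇ_min = Q̇/COP_Carnot = 3010/2.151 = 1399 W.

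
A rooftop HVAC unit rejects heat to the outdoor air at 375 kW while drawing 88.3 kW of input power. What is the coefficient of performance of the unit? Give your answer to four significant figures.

3.247

The first law gives Q̇_H = Q̇_C + Ẇ, so the three rates are Q̇_C = 286.7, Q̇_H = 375.0, Ẇ = 88.30 kW.
COP_R = Q̇_C/Ẇ = 286.7/88.30 = 3.247.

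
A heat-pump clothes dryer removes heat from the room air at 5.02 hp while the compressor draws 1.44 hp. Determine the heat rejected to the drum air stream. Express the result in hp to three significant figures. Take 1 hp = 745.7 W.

For a cyclic device the first law requires Q̇_H = Q̇_C + Ẇ.
Q̇_H = Q̇_C + Ẇ = 6.460 hp.

6.46 hp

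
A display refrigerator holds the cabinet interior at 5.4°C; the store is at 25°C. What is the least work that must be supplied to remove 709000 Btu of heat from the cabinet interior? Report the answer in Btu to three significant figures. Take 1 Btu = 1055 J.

In absolute terms T_C = 278.55 K and T_H = 298.15 K, so ΔT = 19.60 K.
The reversible limit is COP_R = T_C/ΔT = 14.21, so W_min = Q_C/COP = Q_C·ΔT/T_C.
W_min = 709000 × 19.60/278.55 = 49890 Btu.

49900 Btu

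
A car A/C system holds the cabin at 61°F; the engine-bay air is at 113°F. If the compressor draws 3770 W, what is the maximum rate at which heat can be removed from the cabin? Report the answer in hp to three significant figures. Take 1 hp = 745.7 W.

In absolute terms T_C = 289.26 K and T_H = 318.15 K, so ΔT = 28.89 K.
COP_Carnot = T_C/ΔT = 289.26/28.89 = 10.01.
Q̇_max = COP_Carnot × Ẇ = 10.01 × 3770 W = 37750 W = 50.62 hp.

50.6 hp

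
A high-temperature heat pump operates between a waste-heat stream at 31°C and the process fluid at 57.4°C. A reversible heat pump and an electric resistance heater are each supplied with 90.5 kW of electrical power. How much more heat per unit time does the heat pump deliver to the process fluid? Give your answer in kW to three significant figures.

In absolute terms T_C = 304.15 K and T_H = 330.55 K, so ΔT = 26.40 K.
COP_Carnot = T_H/ΔT = 330.55/26.40 = 12.52.
The heat pump delivers Q̇_H = COP × Ẇ = 1133 kW; the resistance heater delivers Ẇ = 90.50 kW.
Extra = (COP − 1)·Ẇ = 1043 kW.

1040 kW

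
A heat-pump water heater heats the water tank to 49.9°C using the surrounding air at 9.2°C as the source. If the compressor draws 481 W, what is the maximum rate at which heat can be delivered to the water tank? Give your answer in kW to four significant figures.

3.818 kW

In absolute terms T_C = 282.35 K and T_H = 323.05 K, so ΔT = 40.70 K.
COP_Carnot = T_H/ΔT = 323.05/40.70 = 7.937.
Q̇_max = COP_Carnot × Ẇ = 7.937 × 481.0 W = 3818 W = 3.818 kW.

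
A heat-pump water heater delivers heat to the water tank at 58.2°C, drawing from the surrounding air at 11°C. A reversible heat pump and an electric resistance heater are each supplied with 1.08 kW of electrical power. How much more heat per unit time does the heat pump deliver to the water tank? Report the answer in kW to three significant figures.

In absolute terms T_C = 284.15 K and T_H = 331.35 K, so ΔT = 47.20 K.
COP_Carnot = T_H/ΔT = 331.35/47.20 = 7.020.
The heat pump delivers Q̇_H = COP × Ẇ = 7.582 kW; the resistance heater delivers Ẇ = 1.080 kW.
Extra = (COP − 1)·Ẇ = 6.502 kW.

6.50 kW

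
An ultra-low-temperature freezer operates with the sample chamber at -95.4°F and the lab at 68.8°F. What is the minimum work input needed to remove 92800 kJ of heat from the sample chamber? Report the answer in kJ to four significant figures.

41830 kJ

In absolute terms T_C = 202.37 K and T_H = 293.59 K, so ΔT = 91.22 K.
The reversible limit is COP_R = T_C/ΔT = 2.218, so W_min = Q_C/COP = Q_C·ΔT/T_C.
W_min = 92800 × 91.22/202.37 = 41830 kJ.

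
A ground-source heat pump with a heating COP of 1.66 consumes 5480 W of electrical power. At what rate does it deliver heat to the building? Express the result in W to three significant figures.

Q̇_H = COP_HP × Ẇ = 1.66 × 5480 = 9097 W.

9100 W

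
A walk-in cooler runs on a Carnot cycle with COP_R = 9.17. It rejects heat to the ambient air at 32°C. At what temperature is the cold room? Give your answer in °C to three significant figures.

2.00 °C

For a Carnot refrigerator COP_R = T_C/(T_H − T_C), so T_C = COP·T_H/(1 + COP).
With T_H = 305.15 K, T_C = 9.17 × 305.15/10.17 = 275.15 K.
Converting, 275.15 K = 2.00°C.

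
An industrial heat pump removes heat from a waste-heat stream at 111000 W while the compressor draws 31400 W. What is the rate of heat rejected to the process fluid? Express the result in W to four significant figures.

For a cyclic device the first law requires Q̇_H = Q̇_C + Ẇ.
Q̇_H = Q̇_C + Ẇ = 142400 W.

142400 W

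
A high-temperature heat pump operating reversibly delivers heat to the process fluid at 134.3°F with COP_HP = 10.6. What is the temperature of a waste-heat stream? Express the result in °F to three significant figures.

COP_HP = T_H/(T_H − T_C) gives T_H − T_C = T_H/COP.
With T_H = 329.98 K, T_C = 329.98 × (1 − 1/10.6) = 298.85 K.
Converting, 298.85 K = 78.27°F.

78.3 °F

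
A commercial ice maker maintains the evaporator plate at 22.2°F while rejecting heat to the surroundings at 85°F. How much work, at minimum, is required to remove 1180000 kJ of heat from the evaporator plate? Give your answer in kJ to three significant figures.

154000 kJ

In absolute terms T_C = 267.71 K and T_H = 302.59 K, so ΔT = 34.89 K.
The reversible limit is COP_R = T_C/ΔT = 7.673, so W_min = Q_C/COP = Q_C·ΔT/T_C.
W_min = 1180000 × 34.89/267.71 = 153800 kJ.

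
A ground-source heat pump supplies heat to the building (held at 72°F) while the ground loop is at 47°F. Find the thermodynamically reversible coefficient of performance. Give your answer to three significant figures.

21.3

In absolute terms T_C = 281.48 K and T_H = 295.37 K, so ΔT = 13.89 K.
For a reversible cycle, COP_Carnot = T_H/ΔT = 295.37/13.89 = 21.27.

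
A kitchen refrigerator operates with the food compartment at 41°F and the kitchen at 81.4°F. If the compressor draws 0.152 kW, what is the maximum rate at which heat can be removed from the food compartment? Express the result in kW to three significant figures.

1.88 kW

In absolute terms T_C = 278.15 K and T_H = 300.59 K, so ΔT = 22.44 K.
COP_Carnot = T_C/ΔT = 278.15/22.44 = 12.39.
Q̇_max = COP_Carnot × Ẇ = 12.39 × 0.1520 kW = 1.884 kW.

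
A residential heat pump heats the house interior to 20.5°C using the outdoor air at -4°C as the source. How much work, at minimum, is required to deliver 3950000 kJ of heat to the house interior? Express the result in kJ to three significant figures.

330000 kJ

In absolute terms T_C = 269.15 K and T_H = 293.65 K, so ΔT = 24.50 K.
The reversible limit is COP_HP = T_H/ΔT = 11.99, so W_min = Q_H/COP = Q_H·ΔT/T_H.
W_min = 3950000 × 24.50/293.65 = 329600 kJ.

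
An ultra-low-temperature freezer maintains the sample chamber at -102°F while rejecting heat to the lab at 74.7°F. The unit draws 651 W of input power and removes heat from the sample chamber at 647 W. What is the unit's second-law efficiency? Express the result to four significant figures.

COP_actual = Q̇_C/Ẇ = 647.0/651.0 = 0.9939.
In absolute terms T_C = 198.71 K and T_H = 296.87 K, so ΔT = 98.17 K.
COP_Carnot = T_C/ΔT = 198.71/98.17 = 2.024.
η_II = COP_actual/COP_Carnot = 0.9939/2.024 = 0.4910.

0.4910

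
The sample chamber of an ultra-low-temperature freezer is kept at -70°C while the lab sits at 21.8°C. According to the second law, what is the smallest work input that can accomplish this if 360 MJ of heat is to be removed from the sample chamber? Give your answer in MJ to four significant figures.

162.7 MJ

In absolute terms T_C = 203.15 K and T_H = 294.95 K, so ΔT = 91.80 K.
The reversible limit is COP_R = T_C/ΔT = 2.213, so W_min = Q_C/COP = Q_C·ΔT/T_C.
W_min = 360.0 × 91.80/203.15 = 162.7 MJ.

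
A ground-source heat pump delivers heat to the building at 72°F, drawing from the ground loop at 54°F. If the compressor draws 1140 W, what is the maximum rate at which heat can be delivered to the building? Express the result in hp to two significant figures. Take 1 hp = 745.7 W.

In absolute terms T_C = 285.37 K and T_H = 295.37 K, so ΔT = 10.00 K.
COP_Carnot = T_H/ΔT = 295.37/10.00 = 29.54.
Q̇_max = COP_Carnot × Ẇ = 29.54 × 1140 W = 33670 W = 45.16 hp.

45 hp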